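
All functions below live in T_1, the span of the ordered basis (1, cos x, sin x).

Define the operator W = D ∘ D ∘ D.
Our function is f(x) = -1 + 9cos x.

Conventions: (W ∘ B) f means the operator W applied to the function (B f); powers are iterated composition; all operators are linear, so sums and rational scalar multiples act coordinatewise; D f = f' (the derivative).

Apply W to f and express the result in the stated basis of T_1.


g(x) = 9sin x

D f = -9sin x
D D f = -9cos x
D D D f = 9sin x


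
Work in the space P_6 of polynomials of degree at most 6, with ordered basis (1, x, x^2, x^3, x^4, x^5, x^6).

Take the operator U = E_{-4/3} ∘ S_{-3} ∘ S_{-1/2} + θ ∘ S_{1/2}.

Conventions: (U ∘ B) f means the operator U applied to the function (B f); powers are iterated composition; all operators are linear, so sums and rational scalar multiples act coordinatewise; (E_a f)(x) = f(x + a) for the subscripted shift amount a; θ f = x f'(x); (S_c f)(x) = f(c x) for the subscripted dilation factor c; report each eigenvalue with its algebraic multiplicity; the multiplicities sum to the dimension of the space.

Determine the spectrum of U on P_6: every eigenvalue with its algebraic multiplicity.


λ = 1 (multiplicity 1), λ = 2 (multiplicity 1), λ = 11/4 (multiplicity 1), λ = 15/4 (multiplicity 1), λ = 85/16 (multiplicity 1), λ = 31/4 (multiplicity 1), λ = 735/64 (multiplicity 1)

image of 1: 1
image of x: 2x - 2
image of x^2: (11/4)x^2 - 6x + 4
image of x^3: (15/4)x^3 - (27/2)x^2 + 18x - 8
image of x^4: (85/16)x^4 - 27x^3 + 54x^2 - 48x + 16
image of x^5: (31/4)x^5 - (405/8)x^4 + 135x^3 - 180x^2 + 120x - 32
image of x^6: (735/64)x^6 - (729/8)x^5 + (1215/4)x^4 - 540x^3 + 540x^2 - 288x + 64
the matrix is upper triangular; its diagonal is (1, 2, 11/4, 15/4, 85/16, 31/4, 735/64)
for a triangular matrix the eigenvalues are the diagonal entries, with algebraic multiplicity their repetition count


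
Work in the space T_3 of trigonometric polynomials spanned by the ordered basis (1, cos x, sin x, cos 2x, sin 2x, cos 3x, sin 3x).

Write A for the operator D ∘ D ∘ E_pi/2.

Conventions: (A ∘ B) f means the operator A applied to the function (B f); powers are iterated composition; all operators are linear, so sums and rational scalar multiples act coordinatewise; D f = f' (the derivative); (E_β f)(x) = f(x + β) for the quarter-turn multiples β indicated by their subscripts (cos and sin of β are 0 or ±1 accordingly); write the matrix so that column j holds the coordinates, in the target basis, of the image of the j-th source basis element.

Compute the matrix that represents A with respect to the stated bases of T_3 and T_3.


image of 1: 0
image of cos x: sin x
image of sin x: -cos x
image of cos 2x: 4cos 2x
image of sin 2x: 4sin 2x
image of cos 3x: -9sin 3x
image of sin 3x: 9cos 3x
each image's coordinates form column j of the matrix

the matrix is [[0, 0, 0, 0, 0, 0, 0]; [0, 0, -1, 0, 0, 0, 0]; [0, 1, 0, 0, 0, 0, 0]; [0, 0, 0, 4, 0, 0, 0]; [0, 0, 0, 0, 4, 0, 0]; [0, 0, 0, 0, 0, 0, 9]; [0, 0, 0, 0, 0, -9, 0]] (rows listed top to bottom)


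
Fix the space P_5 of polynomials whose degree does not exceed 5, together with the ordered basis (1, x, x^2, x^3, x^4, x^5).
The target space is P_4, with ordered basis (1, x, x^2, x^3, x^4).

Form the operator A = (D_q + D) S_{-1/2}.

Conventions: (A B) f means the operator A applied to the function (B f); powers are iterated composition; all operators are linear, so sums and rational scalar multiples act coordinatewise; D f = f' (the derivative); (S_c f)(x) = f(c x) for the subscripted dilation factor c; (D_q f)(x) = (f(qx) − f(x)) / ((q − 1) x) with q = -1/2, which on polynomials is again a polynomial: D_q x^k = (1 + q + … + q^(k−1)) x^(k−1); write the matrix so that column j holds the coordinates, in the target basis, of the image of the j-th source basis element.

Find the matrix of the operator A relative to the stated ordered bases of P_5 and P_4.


image of 1: 0
image of x: -1
image of x^2: (5/8)x
image of x^3: -(15/32)x^2
image of x^4: (37/128)x^3
image of x^5: -(91/512)x^4
each image's coordinates form column j of the matrix

the matrix is [[0, -1, 0, 0, 0, 0]; [0, 0, 5/8, 0, 0, 0]; [0, 0, 0, -15/32, 0, 0]; [0, 0, 0, 0, 37/128, 0]; [0, 0, 0, 0, 0, -91/512]] (rows listed top to bottom)


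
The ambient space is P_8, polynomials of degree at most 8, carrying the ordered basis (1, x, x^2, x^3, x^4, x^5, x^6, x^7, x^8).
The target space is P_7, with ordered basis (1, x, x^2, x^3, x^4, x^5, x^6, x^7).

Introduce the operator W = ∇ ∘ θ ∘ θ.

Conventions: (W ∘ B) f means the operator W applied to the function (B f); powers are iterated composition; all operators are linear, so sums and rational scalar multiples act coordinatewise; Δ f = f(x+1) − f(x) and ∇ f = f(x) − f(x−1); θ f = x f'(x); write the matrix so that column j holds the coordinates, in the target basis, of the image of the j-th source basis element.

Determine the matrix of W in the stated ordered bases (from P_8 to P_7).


the matrix is [[0, 1, -4, 9, -16, 25, -36, 49, -64]; [0, 0, 8, -27, 64, -125, 216, -343, 512]; [0, 0, 0, 27, -96, 250, -540, 1029, -1792]; [0, 0, 0, 0, 64, -250, 720, -1715, 3584]; [0, 0, 0, 0, 0, 125, -540, 1715, -4480]; [0, 0, 0, 0, 0, 0, 216, -1029, 3584]; [0, 0, 0, 0, 0, 0, 0, 343, -1792]; [0, 0, 0, 0, 0, 0, 0, 0, 512]] (rows listed top to bottom)

image of 1: 0
image of x: 1
image of x^2: 8x - 4
image of x^3: 27x^2 - 27x + 9
image of x^4: 64x^3 - 96x^2 + 64x - 16
image of x^5: 125x^4 - 250x^3 + 250x^2 - 125x + 25
image of x^6: 216x^5 - 540x^4 + 720x^3 - 540x^2 + 216x - 36
image of x^7: 343x^6 - 1029x^5 + 1715x^4 - 1715x^3 + 1029x^2 - 343x + 49
image of x^8: 512x^7 - 1792x^6 + 3584x^5 - 4480x^4 + 3584x^3 - 1792x^2 + 512x - 64
each image's coordinates form column j of the matrix


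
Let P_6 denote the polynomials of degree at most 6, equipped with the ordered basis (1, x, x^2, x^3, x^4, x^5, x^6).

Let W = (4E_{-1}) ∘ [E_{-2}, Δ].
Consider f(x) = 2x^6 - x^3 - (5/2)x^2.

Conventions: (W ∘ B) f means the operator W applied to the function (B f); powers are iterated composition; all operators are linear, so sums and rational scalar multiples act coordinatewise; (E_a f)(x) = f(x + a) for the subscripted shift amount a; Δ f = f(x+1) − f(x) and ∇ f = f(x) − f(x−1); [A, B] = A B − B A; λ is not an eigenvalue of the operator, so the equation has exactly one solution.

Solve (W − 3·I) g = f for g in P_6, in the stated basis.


the image equals g(x) = -(2/3)x^6 + (1/3)x^3 + (5/6)x^2

write g with unknown coordinates in the stated basis and equate coefficients in (W − 3·I) g = f
solving from the highest basis element down gives g = -(2/3)x^6 + (1/3)x^3 + (5/6)x^2
check: W g = 0
so W g − 3·g = 2x^6 - x^3 - (5/2)x^2 = f ✓


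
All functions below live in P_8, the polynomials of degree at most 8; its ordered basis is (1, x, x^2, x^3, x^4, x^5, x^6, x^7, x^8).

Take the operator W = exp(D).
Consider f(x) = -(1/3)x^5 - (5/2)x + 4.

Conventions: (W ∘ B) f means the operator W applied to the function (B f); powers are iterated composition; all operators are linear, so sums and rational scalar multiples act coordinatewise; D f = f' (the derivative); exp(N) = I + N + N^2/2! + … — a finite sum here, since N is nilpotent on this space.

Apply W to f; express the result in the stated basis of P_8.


order-1 term: -(5/3)x^4 - 5/2
order-2 term: -(10/3)x^3
order-3 term: -(10/3)x^2
order-4 term: -(5/3)x
order-5 term: -1/3
the series for exp(D) f terminates at order 5
exp(D) f = -(1/3)x^5 - (5/3)x^4 - (10/3)x^3 - (10/3)x^2 - (25/6)x + 7/6

g(x) = -(1/3)x^5 - (5/3)x^4 - (10/3)x^3 - (10/3)x^2 - (25/6)x + 7/6


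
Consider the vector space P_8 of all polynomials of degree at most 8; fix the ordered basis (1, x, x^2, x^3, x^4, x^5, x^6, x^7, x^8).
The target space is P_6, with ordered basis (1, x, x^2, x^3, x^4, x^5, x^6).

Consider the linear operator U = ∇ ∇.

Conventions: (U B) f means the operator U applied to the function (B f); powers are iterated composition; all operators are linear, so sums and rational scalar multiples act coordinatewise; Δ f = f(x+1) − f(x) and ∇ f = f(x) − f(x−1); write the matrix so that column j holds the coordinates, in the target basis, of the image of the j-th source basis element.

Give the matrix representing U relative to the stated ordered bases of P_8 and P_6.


image of 1: 0
image of x: 0
image of x^2: 2
image of x^3: 6x - 6
image of x^4: 12x^2 - 24x + 14
image of x^5: 20x^3 - 60x^2 + 70x - 30
image of x^6: 30x^4 - 120x^3 + 210x^2 - 180x + 62
image of x^7: 42x^5 - 210x^4 + 490x^3 - 630x^2 + 434x - 126
image of x^8: 56x^6 - 336x^5 + 980x^4 - 1680x^3 + 1736x^2 - 1008x + 254
each image's coordinates form column j of the matrix

the matrix is [[0, 0, 2, -6, 14, -30, 62, -126, 254]; [0, 0, 0, 6, -24, 70, -180, 434, -1008]; [0, 0, 0, 0, 12, -60, 210, -630, 1736]; [0, 0, 0, 0, 0, 20, -120, 490, -1680]; [0, 0, 0, 0, 0, 0, 30, -210, 980]; [0, 0, 0, 0, 0, 0, 0, 42, -336]; [0, 0, 0, 0, 0, 0, 0, 0, 56]] (rows listed top to bottom)


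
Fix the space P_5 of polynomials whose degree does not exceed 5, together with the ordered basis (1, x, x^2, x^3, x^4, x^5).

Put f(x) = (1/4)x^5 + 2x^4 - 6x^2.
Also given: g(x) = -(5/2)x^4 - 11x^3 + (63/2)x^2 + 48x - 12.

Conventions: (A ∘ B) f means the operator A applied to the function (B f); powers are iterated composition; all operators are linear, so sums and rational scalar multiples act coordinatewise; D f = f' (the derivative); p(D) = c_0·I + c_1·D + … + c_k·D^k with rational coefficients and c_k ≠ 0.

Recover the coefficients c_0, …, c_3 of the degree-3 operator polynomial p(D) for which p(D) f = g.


D^0 f = (1/4)x^5 + 2x^4 - 6x^2
D^1 f = (5/4)x^4 + 8x^3 - 12x
D^2 f = 5x^3 + 24x^2 - 12
D^3 f = 15x^2 + 48x
matching coefficients of g against c_0 f + c_1 Df + … from the top degree down determines the c_i
solution: c_0 = 0, c_1 = -2, c_2 = 1, c_3 = 1/2

p(D) = -2·D + D^2 + (1/2)·D^3, i.e. c_0 = 0, c_1 = -2, c_2 = 1, c_3 = 1/2


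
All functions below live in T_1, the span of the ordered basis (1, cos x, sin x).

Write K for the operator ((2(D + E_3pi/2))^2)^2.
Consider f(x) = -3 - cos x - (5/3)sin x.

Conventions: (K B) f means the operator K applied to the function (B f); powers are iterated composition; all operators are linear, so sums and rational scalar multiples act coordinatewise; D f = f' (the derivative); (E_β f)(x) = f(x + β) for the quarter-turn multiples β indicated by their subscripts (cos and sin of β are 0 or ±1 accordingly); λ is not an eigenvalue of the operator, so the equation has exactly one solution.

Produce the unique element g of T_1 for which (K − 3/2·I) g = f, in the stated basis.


the image equals g(x) = -6/29 + (2/3)cos x + (10/9)sin x

write g with unknown coordinates in the stated basis and equate coefficients in (K − 3/2·I) g = f
solving from the highest basis element down gives g = -6/29 + (2/3)cos x + (10/9)sin x
check: K g = -96/29
so K g − 3/2·g = -3 - cos x - (5/3)sin x = f ✓


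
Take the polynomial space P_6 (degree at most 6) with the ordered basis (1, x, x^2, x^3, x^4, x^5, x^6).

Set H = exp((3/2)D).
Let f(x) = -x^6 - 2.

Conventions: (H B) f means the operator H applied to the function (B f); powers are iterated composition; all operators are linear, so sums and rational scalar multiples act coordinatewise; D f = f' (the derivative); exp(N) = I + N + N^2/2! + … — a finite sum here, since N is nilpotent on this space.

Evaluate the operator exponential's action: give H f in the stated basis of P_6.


order-1 term: -9x^5
order-2 term: -(135/4)x^4
order-3 term: -(135/2)x^3
order-4 term: -(1215/16)x^2
order-5 term: -(729/16)x
order-6 term: -729/64
the series for exp((3/2)D) f terminates at order 6
exp((3/2)D) f = -x^6 - 9x^5 - (135/4)x^4 - (135/2)x^3 - (1215/16)x^2 - (729/16)x - 857/64

the result is g(x) = -x^6 - 9x^5 - (135/4)x^4 - (135/2)x^3 - (1215/16)x^2 - (729/16)x - 857/64


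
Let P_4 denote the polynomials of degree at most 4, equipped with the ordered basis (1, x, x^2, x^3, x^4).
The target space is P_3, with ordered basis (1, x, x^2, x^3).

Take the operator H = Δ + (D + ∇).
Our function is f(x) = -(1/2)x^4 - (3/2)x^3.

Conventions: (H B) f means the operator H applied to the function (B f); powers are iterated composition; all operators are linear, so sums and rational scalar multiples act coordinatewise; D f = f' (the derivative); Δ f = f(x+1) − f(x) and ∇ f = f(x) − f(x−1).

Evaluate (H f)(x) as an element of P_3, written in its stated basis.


g(x) = -6x^3 - (27/2)x^2 - 4x - 3

Δ f = -2x^3 - (15/2)x^2 - (13/2)x - 2
D f = -2x^3 - (9/2)x^2
∇ f = -2x^3 - (3/2)x^2 + (5/2)x - 1
(D + ∇) f = -4x^3 - 6x^2 + (5/2)x - 1
(Δ + (D + ∇)) f = -6x^3 - (27/2)x^2 - 4x - 3


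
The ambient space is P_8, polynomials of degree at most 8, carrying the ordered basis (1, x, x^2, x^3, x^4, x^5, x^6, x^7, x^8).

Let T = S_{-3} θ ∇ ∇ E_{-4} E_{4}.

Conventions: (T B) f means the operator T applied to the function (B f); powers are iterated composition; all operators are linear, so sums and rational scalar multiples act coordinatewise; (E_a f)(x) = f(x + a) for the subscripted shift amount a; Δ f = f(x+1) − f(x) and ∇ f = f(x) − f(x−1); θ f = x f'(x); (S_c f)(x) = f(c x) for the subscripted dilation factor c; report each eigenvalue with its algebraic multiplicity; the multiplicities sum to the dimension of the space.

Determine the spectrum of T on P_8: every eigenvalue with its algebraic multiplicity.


image of 1: 0
image of x: 0
image of x^2: 0
image of x^3: -18x
image of x^4: 216x^2 + 72x
image of x^5: -1620x^3 - 1080x^2 - 210x
image of x^6: 9720x^4 + 9720x^3 + 3780x^2 + 540x
image of x^7: -51030x^5 - 68040x^4 - 39690x^3 - 11340x^2 - 1302x
image of x^8: 244944x^6 + 408240x^5 + 317520x^4 + 136080x^3 + 31248x^2 + 3024x
the matrix is upper triangular; its diagonal is (0, 0, 0, 0, 0, 0, 0, 0, 0)
for a triangular matrix the eigenvalues are the diagonal entries, with algebraic multiplicity their repetition count

λ = 0 (multiplicity 9)


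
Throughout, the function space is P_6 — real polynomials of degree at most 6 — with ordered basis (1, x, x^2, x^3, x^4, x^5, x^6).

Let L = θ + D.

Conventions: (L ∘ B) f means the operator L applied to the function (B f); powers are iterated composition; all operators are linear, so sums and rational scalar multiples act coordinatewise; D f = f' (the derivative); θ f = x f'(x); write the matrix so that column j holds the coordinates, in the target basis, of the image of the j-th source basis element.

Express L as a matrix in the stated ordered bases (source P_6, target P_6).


the matrix is [[0, 1, 0, 0, 0, 0, 0]; [0, 1, 2, 0, 0, 0, 0]; [0, 0, 2, 3, 0, 0, 0]; [0, 0, 0, 3, 4, 0, 0]; [0, 0, 0, 0, 4, 5, 0]; [0, 0, 0, 0, 0, 5, 6]; [0, 0, 0, 0, 0, 0, 6]] (rows listed top to bottom)

image of 1: 0
image of x: x + 1
image of x^2: 2x^2 + 2x
image of x^3: 3x^3 + 3x^2
image of x^4: 4x^4 + 4x^3
image of x^5: 5x^5 + 5x^4
image of x^6: 6x^6 + 6x^5
each image's coordinates form column j of the matrix


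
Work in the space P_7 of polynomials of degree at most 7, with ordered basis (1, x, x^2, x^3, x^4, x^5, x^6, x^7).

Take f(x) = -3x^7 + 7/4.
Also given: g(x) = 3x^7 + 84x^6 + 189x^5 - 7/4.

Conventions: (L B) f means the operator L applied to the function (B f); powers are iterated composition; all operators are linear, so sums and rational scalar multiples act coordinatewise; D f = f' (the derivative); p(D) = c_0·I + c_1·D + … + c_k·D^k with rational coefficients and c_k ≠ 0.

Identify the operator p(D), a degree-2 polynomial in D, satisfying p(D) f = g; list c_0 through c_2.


D^0 f = -3x^7 + 7/4
D^1 f = -21x^6
D^2 f = -126x^5
matching coefficients of g against c_0 f + c_1 Df + … from the top degree down determines the c_i
solution: c_0 = -1, c_1 = -4, c_2 = -3/2

p(D) = -I − 4·D − (3/2)·D^2, i.e. c_0 = -1, c_1 = -4, c_2 = -3/2


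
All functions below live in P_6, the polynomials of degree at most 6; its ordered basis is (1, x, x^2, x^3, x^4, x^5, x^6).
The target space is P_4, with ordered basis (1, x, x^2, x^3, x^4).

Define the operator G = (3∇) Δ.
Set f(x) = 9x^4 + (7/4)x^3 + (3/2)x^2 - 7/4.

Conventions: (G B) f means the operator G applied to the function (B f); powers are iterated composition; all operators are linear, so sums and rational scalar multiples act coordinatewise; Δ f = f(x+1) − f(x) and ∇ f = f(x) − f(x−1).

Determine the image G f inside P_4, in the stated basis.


Δ f = 36x^3 + (237/4)x^2 + (177/4)x + 49/4
∇ Δ f = 108x^2 + (21/2)x + 21
(3∇) Δ f = 324x^2 + (63/2)x + 63

g(x) = 324x^2 + (63/2)x + 63


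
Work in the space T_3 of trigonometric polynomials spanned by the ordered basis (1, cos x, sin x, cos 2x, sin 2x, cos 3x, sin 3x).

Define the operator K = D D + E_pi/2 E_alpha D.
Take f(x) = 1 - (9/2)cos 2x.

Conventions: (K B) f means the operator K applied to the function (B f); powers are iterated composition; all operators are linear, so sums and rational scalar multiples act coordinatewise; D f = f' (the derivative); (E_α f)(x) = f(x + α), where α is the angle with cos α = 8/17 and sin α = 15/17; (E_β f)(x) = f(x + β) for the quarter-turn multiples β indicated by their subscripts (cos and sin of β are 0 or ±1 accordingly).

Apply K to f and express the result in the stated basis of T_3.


the image equals g(x) = (3042/289)cos 2x + (1449/289)sin 2x

D f = 9sin 2x
D D f = 18cos 2x
D f = 9sin 2x
E_alpha D f = (2160/289)cos 2x - (1449/289)sin 2x
E_pi/2 E_alpha D f = -(2160/289)cos 2x + (1449/289)sin 2x
(D D + E_pi/2 E_alpha D) f = (3042/289)cos 2x + (1449/289)sin 2x


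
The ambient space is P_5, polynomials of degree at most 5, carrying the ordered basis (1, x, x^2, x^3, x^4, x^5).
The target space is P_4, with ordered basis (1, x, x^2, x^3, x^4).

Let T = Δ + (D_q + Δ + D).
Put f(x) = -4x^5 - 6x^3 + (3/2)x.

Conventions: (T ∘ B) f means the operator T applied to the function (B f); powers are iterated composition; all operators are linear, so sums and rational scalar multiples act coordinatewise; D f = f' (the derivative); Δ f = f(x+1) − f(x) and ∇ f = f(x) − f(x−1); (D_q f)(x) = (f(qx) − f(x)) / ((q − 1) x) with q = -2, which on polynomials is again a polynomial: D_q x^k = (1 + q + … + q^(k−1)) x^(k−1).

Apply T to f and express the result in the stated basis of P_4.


the result is g(x) = -104x^4 - 80x^3 - 152x^2 - 76x - 14

Δ f = -20x^4 - 40x^3 - 58x^2 - 38x - 17/2
D_q f = -44x^4 - 18x^2 + 3/2
Δ f = -20x^4 - 40x^3 - 58x^2 - 38x - 17/2
D f = -20x^4 - 18x^2 + 3/2
(D_q + Δ + D) f = -84x^4 - 40x^3 - 94x^2 - 38x - 11/2
(Δ + (D_q + Δ + D)) f = -104x^4 - 80x^3 - 152x^2 - 76x - 14


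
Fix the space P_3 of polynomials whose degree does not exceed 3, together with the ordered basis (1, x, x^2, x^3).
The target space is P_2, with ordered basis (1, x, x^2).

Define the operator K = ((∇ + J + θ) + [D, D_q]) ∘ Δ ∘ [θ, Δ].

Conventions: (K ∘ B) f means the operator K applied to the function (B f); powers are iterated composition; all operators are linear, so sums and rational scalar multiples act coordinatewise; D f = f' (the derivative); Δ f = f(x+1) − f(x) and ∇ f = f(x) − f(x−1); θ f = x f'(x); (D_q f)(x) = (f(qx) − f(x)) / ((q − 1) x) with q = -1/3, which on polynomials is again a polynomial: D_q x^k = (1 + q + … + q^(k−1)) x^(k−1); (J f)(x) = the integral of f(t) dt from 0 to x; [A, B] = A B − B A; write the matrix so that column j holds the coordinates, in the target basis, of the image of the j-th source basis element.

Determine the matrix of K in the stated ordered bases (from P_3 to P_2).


the matrix is [[0, 0, 0, -6]; [0, 0, -2, -15]; [0, 0, 0, -3]] (rows listed top to bottom)

image of 1: 0
image of x: 0
image of x^2: -2x
image of x^3: -3x^2 - 15x - 6
each image's coordinates form column j of the matrix


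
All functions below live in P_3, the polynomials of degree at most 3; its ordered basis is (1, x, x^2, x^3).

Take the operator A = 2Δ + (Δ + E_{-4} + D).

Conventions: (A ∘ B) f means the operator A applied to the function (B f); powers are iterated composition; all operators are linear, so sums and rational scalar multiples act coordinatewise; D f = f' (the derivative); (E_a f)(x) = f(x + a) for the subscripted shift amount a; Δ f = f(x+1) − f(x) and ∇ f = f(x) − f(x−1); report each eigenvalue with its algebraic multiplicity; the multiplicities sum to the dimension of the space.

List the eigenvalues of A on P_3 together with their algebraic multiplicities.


λ = 1 (multiplicity 4)

image of 1: 1
image of x: x
image of x^2: x^2 + 19
image of x^3: x^3 + 57x - 61
the matrix is upper triangular; its diagonal is (1, 1, 1, 1)
for a triangular matrix the eigenvalues are the diagonal entries, with algebraic multiplicity their repetition count


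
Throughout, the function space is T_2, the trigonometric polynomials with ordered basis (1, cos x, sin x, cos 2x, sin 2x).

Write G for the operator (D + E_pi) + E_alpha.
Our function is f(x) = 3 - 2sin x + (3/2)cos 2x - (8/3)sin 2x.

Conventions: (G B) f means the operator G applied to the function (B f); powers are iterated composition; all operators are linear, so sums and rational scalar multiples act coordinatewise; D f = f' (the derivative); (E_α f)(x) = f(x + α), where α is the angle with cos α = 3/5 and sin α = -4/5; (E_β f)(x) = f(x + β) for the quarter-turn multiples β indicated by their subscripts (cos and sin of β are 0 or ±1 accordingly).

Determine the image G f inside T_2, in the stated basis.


g(x) = 6 - (2/5)cos x + (4/5)sin x - (127/75)cos 2x - (87/25)sin 2x

D f = -2cos x - (16/3)cos 2x - 3sin 2x
E_pi f = 3 + 2sin x + (3/2)cos 2x - (8/3)sin 2x
(D + E_pi) f = 3 - 2cos x + 2sin x - (23/6)cos 2x - (17/3)sin 2x
E_alpha f = 3 + (8/5)cos x - (6/5)sin x + (107/50)cos 2x + (164/75)sin 2x
((D + E_pi) + E_alpha) f = 6 - (2/5)cos x + (4/5)sin x - (127/75)cos 2x - (87/25)sin 2x


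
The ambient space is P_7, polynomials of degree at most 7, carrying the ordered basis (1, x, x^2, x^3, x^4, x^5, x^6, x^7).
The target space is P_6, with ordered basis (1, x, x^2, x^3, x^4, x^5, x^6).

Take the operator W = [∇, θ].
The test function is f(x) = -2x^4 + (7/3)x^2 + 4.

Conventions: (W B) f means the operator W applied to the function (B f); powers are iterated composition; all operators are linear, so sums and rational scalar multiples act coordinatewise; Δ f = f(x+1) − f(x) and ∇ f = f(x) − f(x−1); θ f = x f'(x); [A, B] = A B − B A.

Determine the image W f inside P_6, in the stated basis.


g(x) = -8x^3 + 24x^2 - (58/3)x + 10/3

θ f = -8x^4 + (14/3)x^2
∇ θ f = -32x^3 + 48x^2 - (68/3)x + 10/3
∇ f = -8x^3 + 12x^2 - (10/3)x - 1/3
θ ∇ f = -24x^3 + 24x^2 - (10/3)x
[∇, θ] f = -8x^3 + 24x^2 - (58/3)x + 10/3


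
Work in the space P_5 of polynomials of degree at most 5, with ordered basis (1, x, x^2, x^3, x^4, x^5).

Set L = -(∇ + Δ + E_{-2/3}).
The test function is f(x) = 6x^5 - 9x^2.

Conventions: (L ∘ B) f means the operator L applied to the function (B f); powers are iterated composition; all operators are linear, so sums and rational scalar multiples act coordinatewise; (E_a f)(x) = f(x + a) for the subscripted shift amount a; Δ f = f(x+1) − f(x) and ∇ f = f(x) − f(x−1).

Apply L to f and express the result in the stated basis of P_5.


∇ f = 30x^4 - 60x^3 + 60x^2 - 48x + 15
Δ f = 30x^4 + 60x^3 + 60x^2 + 12x - 3
E_{-2/3} f = 6x^5 - 20x^4 + (80/3)x^3 - (241/9)x^2 + (484/27)x - 388/81
(∇ + Δ + E_{-2/3}) f = 6x^5 + 40x^4 + (80/3)x^3 + (839/9)x^2 - (488/27)x + 584/81
(-(∇ + Δ + E_{-2/3})) f = -6x^5 - 40x^4 - (80/3)x^3 - (839/9)x^2 + (488/27)x - 584/81

the image equals g(x) = -6x^5 - 40x^4 - (80/3)x^3 - (839/9)x^2 + (488/27)x - 584/81


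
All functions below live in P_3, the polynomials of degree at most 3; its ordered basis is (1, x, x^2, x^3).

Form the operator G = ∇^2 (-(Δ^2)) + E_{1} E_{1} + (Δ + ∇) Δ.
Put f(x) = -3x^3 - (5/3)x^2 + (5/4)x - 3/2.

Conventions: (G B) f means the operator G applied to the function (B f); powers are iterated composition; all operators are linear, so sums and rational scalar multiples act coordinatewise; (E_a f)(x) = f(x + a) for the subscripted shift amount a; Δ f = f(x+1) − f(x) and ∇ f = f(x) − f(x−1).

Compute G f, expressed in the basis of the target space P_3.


g(x) = -3x^3 - (59/3)x^2 - (929/12)x - 163/3

Δ f = -9x^2 - (37/3)x - 41/12
Δ Δ f = -18x - 64/3
(-(Δ^2)) f = 18x + 64/3
∇ (-(Δ^2)) f = 18
∇ ∇ (-(Δ^2)) f = 0
E_{1} f = -3x^3 - (32/3)x^2 - (133/12)x - 59/12
E_{1} E_{1} f = -3x^3 - (59/3)x^2 - (497/12)x - 89/3
Δ f = -9x^2 - (37/3)x - 41/12
Δ Δ f = -18x - 64/3
∇ Δ f = -18x - 10/3
(Δ + ∇) Δ f = -36x - 74/3
(∇^2 (-(Δ^2)) + E_{1} E_{1} + (Δ + ∇) Δ) f = -3x^3 - (59/3)x^2 - (929/12)x - 163/3


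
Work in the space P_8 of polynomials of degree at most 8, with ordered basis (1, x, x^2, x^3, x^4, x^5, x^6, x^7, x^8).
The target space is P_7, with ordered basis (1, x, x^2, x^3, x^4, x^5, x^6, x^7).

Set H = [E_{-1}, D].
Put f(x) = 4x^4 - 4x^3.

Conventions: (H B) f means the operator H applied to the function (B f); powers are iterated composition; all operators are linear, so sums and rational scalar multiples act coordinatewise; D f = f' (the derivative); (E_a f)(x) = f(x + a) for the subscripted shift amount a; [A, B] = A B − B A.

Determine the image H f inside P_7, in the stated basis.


g(x) = 0

D f = 16x^3 - 12x^2
E_{-1} D f = 16x^3 - 60x^2 + 72x - 28
E_{-1} f = 4x^4 - 20x^3 + 36x^2 - 28x + 8
D E_{-1} f = 16x^3 - 60x^2 + 72x - 28
[E_{-1}, D] f = 0


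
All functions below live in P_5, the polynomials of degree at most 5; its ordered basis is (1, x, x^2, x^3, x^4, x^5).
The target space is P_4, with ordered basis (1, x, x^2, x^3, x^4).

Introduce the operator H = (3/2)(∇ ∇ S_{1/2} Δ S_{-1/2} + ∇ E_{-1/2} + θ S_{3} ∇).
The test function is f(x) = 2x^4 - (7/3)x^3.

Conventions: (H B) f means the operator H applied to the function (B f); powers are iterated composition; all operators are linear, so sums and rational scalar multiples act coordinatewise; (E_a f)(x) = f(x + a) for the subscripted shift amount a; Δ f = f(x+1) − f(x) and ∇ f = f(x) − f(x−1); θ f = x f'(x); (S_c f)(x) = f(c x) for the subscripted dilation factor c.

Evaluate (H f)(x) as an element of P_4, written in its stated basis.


the image equals g(x) = 984x^3 - (1119/2)x^2 + (2049/16)x - 823/32

S_{-1/2} f = (1/8)x^4 + (7/24)x^3
Δ S_{-1/2} f = (1/2)x^3 + (13/8)x^2 + (11/8)x + 5/12
S_{1/2} Δ S_{-1/2} f = (1/16)x^3 + (13/32)x^2 + (11/16)x + 5/12
∇ S_{1/2} Δ S_{-1/2} f = (3/16)x^2 + (5/8)x + 11/32
∇ ∇ S_{1/2} Δ S_{-1/2} f = (3/8)x + 7/16
E_{-1/2} f = 2x^4 - (19/3)x^3 + (13/2)x^2 - (11/4)x + 5/12
∇ E_{-1/2} f = 8x^3 - 31x^2 + 40x - 211/12
∇ f = 8x^3 - 19x^2 + 15x - 13/3
S_{3} ∇ f = 216x^3 - 171x^2 + 45x - 13/3
θ S_{3} ∇ f = 648x^3 - 342x^2 + 45x
(∇ ∇ S_{1/2} Δ S_{-1/2} + ∇ E_{-1/2} + θ S_{3} ∇) f = 656x^3 - 373x^2 + (683/8)x - 823/48
((3/2)(∇ ∇ S_{1/2} Δ S_{-1/2} + ∇ E_{-1/2} + θ S_{3} ∇)) f = 984x^3 - (1119/2)x^2 + (2049/16)x - 823/32


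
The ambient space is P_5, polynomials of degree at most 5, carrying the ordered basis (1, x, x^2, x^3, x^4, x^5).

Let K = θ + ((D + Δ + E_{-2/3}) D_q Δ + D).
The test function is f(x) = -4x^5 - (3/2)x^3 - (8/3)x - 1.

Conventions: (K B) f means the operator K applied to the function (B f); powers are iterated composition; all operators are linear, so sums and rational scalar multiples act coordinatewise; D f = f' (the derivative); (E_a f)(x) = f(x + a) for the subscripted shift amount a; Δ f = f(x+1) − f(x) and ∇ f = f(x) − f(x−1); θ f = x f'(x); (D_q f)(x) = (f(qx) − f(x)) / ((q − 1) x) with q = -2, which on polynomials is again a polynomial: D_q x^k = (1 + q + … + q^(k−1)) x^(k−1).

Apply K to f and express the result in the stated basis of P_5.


θ f = -20x^5 - (9/2)x^3 - (8/3)x
Δ f = -20x^4 - 40x^3 - (89/2)x^2 - (49/2)x - 49/6
D_q Δ f = 100x^3 - 120x^2 + (89/2)x - 49/2
D D_q Δ f = 300x^2 - 240x + 89/2
Δ D_q Δ f = 300x^2 + 60x + 49/2
E_{-2/3} D_q Δ f = 100x^3 - 320x^2 + (2027/6)x - 7405/54
(D + Δ + E_{-2/3}) D_q Δ f = 100x^3 + 280x^2 + (947/6)x - 3679/54
D f = -20x^4 - (9/2)x^2 - 8/3
((D + Δ + E_{-2/3}) D_q Δ + D) f = -20x^4 + 100x^3 + (551/2)x^2 + (947/6)x - 3823/54
(θ + ((D + Δ + E_{-2/3}) D_q Δ + D)) f = -20x^5 - 20x^4 + (191/2)x^3 + (551/2)x^2 + (931/6)x - 3823/54

g(x) = -20x^5 - 20x^4 + (191/2)x^3 + (551/2)x^2 + (931/6)x - 3823/54


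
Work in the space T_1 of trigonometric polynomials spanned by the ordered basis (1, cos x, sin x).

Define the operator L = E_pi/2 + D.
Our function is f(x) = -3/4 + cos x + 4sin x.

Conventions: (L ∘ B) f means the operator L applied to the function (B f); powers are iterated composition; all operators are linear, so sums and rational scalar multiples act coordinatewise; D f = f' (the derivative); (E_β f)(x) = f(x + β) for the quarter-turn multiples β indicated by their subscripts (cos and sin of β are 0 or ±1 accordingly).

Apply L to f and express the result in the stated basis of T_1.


E_pi/2 f = -3/4 + 4cos x - sin x
D f = 4cos x - sin x
(E_pi/2 + D) f = -3/4 + 8cos x - 2sin x

the result is g(x) = -3/4 + 8cos x - 2sin x


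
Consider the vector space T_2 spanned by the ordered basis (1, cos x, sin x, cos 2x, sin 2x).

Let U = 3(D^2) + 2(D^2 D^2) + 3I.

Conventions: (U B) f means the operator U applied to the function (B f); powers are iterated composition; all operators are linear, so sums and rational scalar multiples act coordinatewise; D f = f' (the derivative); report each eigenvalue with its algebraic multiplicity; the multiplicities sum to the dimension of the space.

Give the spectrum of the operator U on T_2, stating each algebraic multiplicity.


λ = 2 (multiplicity 2), λ = 3 (multiplicity 1), λ = 23 (multiplicity 2)

image of 1: 3
image of cos x: 2cos x
image of sin x: 2sin x
image of cos 2x: 23cos 2x
image of sin 2x: 23sin 2x
the matrix is diagonal; its diagonal is (3, 2, 2, 23, 23)
for a triangular matrix the eigenvalues are the diagonal entries, with algebraic multiplicity their repetition count


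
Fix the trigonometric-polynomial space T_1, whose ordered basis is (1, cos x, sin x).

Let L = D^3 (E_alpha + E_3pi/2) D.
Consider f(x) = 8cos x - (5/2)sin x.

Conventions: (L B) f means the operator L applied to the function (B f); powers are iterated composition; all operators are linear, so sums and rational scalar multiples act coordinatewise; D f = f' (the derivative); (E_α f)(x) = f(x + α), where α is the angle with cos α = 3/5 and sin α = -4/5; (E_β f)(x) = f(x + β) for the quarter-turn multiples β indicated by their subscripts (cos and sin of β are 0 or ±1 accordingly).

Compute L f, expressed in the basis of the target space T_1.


D f = -(5/2)cos x - 8sin x
E_alpha D f = (49/10)cos x - (34/5)sin x
E_3pi/2 D f = 8cos x - (5/2)sin x
(E_alpha + E_3pi/2) D f = (129/10)cos x - (93/10)sin x
D (E_alpha + E_3pi/2) D f = -(93/10)cos x - (129/10)sin x
D D (E_alpha + E_3pi/2) D f = -(129/10)cos x + (93/10)sin x
D D D (E_alpha + E_3pi/2) D f = (93/10)cos x + (129/10)sin x

the result is g(x) = (93/10)cos x + (129/10)sin x


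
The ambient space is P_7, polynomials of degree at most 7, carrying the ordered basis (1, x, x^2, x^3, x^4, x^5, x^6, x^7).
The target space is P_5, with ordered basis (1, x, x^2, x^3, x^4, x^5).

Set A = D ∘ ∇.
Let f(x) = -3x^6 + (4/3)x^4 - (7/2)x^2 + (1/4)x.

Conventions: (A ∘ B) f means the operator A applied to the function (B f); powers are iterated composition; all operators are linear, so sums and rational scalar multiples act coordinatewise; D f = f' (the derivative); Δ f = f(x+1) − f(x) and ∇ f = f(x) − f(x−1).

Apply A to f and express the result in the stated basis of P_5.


∇ f = -18x^5 + 45x^4 - (164/3)x^3 + 37x^2 - (59/3)x + 65/12
D ∇ f = -90x^4 + 180x^3 - 164x^2 + 74x - 59/3

the image equals g(x) = -90x^4 + 180x^3 - 164x^2 + 74x - 59/3


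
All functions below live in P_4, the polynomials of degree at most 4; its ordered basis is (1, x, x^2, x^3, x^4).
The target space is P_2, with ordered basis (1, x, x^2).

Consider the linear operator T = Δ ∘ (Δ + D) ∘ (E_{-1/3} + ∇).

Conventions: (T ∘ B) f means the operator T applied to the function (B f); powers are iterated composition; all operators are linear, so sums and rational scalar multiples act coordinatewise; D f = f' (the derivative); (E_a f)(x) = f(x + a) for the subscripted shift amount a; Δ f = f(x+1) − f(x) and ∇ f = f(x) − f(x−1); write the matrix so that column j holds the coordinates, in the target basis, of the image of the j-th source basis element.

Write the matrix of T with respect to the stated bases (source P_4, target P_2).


image of 1: 0
image of x: 0
image of x^2: 4
image of x^3: 12x + 17
image of x^4: 24x^2 + 68x + 62/3
each image's coordinates form column j of the matrix

the matrix is [[0, 0, 4, 17, 62/3]; [0, 0, 0, 12, 68]; [0, 0, 0, 0, 24]] (rows listed top to bottom)


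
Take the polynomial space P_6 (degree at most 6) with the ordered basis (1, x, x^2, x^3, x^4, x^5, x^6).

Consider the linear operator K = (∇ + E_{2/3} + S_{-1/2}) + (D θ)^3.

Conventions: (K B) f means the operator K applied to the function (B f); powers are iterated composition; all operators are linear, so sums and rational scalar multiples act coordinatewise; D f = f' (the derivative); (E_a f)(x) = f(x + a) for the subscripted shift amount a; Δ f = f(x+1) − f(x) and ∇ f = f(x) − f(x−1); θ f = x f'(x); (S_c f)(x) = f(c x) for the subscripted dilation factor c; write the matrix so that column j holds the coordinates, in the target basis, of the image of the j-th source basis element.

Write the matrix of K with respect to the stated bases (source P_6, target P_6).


image of 1: 2
image of x: (1/2)x + 5/3
image of x^2: (5/4)x^2 + (10/3)x - 5/9
image of x^3: (7/8)x^3 + 5x^2 - (5/3)x + 1007/27
image of x^4: (17/16)x^4 + (20/3)x^3 - (10/3)x^2 + (15692/27)x - 65/81
image of x^5: (31/32)x^5 + (25/3)x^4 - (50/9)x^3 + (97550/27)x^2 - (325/81)x + 275/243
image of x^6: (65/64)x^6 + 10x^5 - (25/3)x^4 + (389500/27)x^3 - (325/27)x^2 + (550/81)x - 665/729
each image's coordinates form column j of the matrix

the matrix is [[2, 5/3, -5/9, 1007/27, -65/81, 275/243, -665/729]; [0, 1/2, 10/3, -5/3, 15692/27, -325/81, 550/81]; [0, 0, 5/4, 5, -10/3, 97550/27, -325/27]; [0, 0, 0, 7/8, 20/3, -50/9, 389500/27]; [0, 0, 0, 0, 17/16, 25/3, -25/3]; [0, 0, 0, 0, 0, 31/32, 10]; [0, 0, 0, 0, 0, 0, 65/64]] (rows listed top to bottom)


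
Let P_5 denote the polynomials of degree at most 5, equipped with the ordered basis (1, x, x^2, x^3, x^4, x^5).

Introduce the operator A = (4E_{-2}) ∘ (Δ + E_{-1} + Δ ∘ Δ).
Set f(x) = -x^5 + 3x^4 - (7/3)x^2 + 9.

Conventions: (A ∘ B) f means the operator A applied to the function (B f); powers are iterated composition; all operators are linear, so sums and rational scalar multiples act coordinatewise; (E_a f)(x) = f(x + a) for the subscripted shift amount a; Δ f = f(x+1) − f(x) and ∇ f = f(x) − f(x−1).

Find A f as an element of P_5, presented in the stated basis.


g(x) = -4x^5 + 52x^4 - 416x^3 + (4820/3)x^2 - (8432/3)x + 5668/3

Δ f = -5x^4 + 2x^3 + 8x^2 + (7/3)x - 1/3
E_{-1} f = -x^5 + 8x^4 - 22x^3 + (77/3)x^2 - (37/3)x + 32/3
Δ f = -5x^4 + 2x^3 + 8x^2 + (7/3)x - 1/3
Δ Δ f = -20x^3 - 24x^2 + 2x + 22/3
(Δ + E_{-1} + Δ ∘ Δ) f = -x^5 + 3x^4 - 40x^3 + (29/3)x^2 - 8x + 53/3
E_{-2} (Δ + E_{-1} + Δ ∘ Δ) f = -x^5 + 13x^4 - 104x^3 + (1205/3)x^2 - (2108/3)x + 1417/3
(4E_{-2}) (Δ + E_{-1} + Δ ∘ Δ) f = -4x^5 + 52x^4 - 416x^3 + (4820/3)x^2 - (8432/3)x + 5668/3


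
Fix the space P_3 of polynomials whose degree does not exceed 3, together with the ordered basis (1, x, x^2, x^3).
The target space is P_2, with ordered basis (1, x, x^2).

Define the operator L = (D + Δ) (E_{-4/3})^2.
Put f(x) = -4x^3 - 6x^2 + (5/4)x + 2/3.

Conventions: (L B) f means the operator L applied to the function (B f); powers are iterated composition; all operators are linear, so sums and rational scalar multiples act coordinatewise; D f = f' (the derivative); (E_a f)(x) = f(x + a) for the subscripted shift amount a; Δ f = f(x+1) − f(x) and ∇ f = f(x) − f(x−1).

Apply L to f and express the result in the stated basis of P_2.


E_{-4/3} f = -4x^3 + 10x^2 - (49/12)x - 59/27
E_{-4/3} E_{-4/3} f = -4x^3 + 26x^2 - (625/12)x + 824/27
D (E_{-4/3})^2 f = -12x^2 + 52x - 625/12
Δ (E_{-4/3})^2 f = -12x^2 + 40x - 361/12
(D + Δ) (E_{-4/3})^2 f = -24x^2 + 92x - 493/6

the image equals g(x) = -24x^2 + 92x - 493/6


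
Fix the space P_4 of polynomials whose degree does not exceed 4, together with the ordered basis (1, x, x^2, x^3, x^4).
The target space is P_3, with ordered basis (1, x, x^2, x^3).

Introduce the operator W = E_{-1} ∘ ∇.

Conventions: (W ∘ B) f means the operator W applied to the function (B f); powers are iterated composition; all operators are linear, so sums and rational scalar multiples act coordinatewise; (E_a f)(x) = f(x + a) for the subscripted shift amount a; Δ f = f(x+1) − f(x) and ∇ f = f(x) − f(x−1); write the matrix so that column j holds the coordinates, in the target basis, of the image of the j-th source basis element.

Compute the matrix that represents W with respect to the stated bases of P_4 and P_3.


the matrix is [[0, 1, -3, 7, -15]; [0, 0, 2, -9, 28]; [0, 0, 0, 3, -18]; [0, 0, 0, 0, 4]] (rows listed top to bottom)

image of 1: 0
image of x: 1
image of x^2: 2x - 3
image of x^3: 3x^2 - 9x + 7
image of x^4: 4x^3 - 18x^2 + 28x - 15
each image's coordinates form column j of the matrix


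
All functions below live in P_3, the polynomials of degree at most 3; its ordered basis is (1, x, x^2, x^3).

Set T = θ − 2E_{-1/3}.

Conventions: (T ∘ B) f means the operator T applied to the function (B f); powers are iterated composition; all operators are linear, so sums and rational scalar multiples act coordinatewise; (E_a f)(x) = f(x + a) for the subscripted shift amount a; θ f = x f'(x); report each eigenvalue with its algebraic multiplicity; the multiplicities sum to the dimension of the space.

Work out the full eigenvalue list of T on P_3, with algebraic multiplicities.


λ = -2 (multiplicity 1), λ = -1 (multiplicity 1), λ = 0 (multiplicity 1), λ = 1 (multiplicity 1)

image of 1: -2
image of x: -x + 2/3
image of x^2: (4/3)x - 2/9
image of x^3: x^3 + 2x^2 - (2/3)x + 2/27
the matrix is upper triangular; its diagonal is (-2, -1, 0, 1)
for a triangular matrix the eigenvalues are the diagonal entries, with algebraic multiplicity their repetition count


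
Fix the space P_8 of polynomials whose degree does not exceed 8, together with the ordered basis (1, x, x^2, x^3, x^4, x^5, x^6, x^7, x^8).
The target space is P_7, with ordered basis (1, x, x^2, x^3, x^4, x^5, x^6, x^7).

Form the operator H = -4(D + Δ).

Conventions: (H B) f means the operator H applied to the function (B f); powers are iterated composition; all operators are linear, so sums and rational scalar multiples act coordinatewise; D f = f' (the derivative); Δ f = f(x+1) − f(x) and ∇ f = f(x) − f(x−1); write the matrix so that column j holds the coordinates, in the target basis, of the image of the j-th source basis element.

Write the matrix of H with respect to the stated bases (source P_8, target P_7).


the matrix is [[0, -8, -4, -4, -4, -4, -4, -4, -4]; [0, 0, -16, -12, -16, -20, -24, -28, -32]; [0, 0, 0, -24, -24, -40, -60, -84, -112]; [0, 0, 0, 0, -32, -40, -80, -140, -224]; [0, 0, 0, 0, 0, -40, -60, -140, -280]; [0, 0, 0, 0, 0, 0, -48, -84, -224]; [0, 0, 0, 0, 0, 0, 0, -56, -112]; [0, 0, 0, 0, 0, 0, 0, 0, -64]] (rows listed top to bottom)

image of 1: 0
image of x: -8
image of x^2: -16x - 4
image of x^3: -24x^2 - 12x - 4
image of x^4: -32x^3 - 24x^2 - 16x - 4
image of x^5: -40x^4 - 40x^3 - 40x^2 - 20x - 4
image of x^6: -48x^5 - 60x^4 - 80x^3 - 60x^2 - 24x - 4
image of x^7: -56x^6 - 84x^5 - 140x^4 - 140x^3 - 84x^2 - 28x - 4
image of x^8: -64x^7 - 112x^6 - 224x^5 - 280x^4 - 224x^3 - 112x^2 - 32x - 4
each image's coordinates form column j of the matrix


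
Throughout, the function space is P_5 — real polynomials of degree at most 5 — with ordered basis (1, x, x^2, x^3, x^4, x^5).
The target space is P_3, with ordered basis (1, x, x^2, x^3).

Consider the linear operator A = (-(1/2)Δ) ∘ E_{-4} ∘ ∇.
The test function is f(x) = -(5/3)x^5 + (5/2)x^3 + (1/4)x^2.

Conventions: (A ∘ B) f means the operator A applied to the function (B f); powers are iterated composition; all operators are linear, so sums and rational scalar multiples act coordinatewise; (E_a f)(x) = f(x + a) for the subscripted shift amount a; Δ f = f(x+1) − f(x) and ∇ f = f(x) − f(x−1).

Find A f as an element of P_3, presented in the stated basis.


∇ f = -(25/3)x^4 + (50/3)x^3 - (55/6)x^2 + (4/3)x + 7/12
E_{-4} ∇ f = -(25/3)x^4 + 150x^3 - (6055/6)x^2 + 3008x - 40217/12
Δ (E_{-4} ∘ ∇) f = -(100/3)x^3 + 400x^2 - (4805/3)x + 4281/2
(-(1/2)Δ) (E_{-4} ∘ ∇) f = (50/3)x^3 - 200x^2 + (4805/6)x - 4281/4

the result is g(x) = (50/3)x^3 - 200x^2 + (4805/6)x - 4281/4
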